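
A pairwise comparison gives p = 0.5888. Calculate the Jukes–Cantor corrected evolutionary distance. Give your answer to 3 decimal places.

d = −(3/4) ln(1 − 4p/3) = −0.75 ln(1 − 0.785067) = −0.75 ln(0.214933)
  = −0.75 × (-1.537429) = 1.153072 substitutions/site.

1.153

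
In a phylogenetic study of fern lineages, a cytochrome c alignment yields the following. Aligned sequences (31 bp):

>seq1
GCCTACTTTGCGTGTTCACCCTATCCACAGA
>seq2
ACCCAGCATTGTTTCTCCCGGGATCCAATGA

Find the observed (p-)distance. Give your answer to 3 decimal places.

0.516

The sequences differ at 16 of 31 positions.
p = 16/31 = 0.516129… ≈ 0.516 (to 3 d.p.).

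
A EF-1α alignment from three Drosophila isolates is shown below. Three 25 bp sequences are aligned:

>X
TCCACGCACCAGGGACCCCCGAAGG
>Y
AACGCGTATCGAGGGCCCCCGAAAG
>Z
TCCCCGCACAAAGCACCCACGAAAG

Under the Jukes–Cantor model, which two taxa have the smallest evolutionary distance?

X–Y: 9/25 differ, p = 0.360, d = 0.490.
X–Z: 6/25 differ, p = 0.240, d = 0.289.
Y–Z: 10/25 differ, p = 0.400, d = 0.572.
The smallest distance is between X and Z.

X and Z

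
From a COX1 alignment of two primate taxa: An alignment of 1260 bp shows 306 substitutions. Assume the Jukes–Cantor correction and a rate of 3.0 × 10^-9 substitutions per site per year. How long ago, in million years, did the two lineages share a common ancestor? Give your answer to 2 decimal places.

48.91

p = 306/1260 ≈ 0.242857.
d = −(3/4) ln(1 − 4p/3) = −0.75 ln(1 − 0.323809) = −0.75 ln(0.676191)
  = −0.75 × (-0.391280) = 0.293460 substitutions/site.
Under a molecular clock d = 2μt, so t = d/(2μ) = 0.293460 / (2 × 3.0 × 10^-9) = 48.91 million years.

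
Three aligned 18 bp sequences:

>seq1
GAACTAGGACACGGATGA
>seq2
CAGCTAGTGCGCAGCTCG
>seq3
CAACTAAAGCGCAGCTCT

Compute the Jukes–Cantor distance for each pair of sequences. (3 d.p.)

seq1–seq2: 9/18 sites differ → p = 0.5, d = −0.75 ln(1 − 0.666667) = 0.823960 ≈ 0.824.
seq1–seq3: 9/18 sites differ → p = 0.5, d = −0.75 ln(1 − 0.666667) = 0.823960 ≈ 0.824.
seq2–seq3: 4/18 sites differ → p ≈ 0.222222, d = −0.75 ln(1 − 0.296296) = 0.263548 ≈ 0.264.

d(seq1,seq2) = 0.824, d(seq1,seq3) = 0.824, d(seq2,seq3) = 0.264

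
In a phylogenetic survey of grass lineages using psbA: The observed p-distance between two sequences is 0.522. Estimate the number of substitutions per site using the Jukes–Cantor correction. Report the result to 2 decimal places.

0.89

d = −(3/4) ln(1 − 4p/3) = −0.75 ln(1 − 0.696) = −0.75 ln(0.304)
  = −0.75 × (-1.190728) = 0.893046 substitutions/site.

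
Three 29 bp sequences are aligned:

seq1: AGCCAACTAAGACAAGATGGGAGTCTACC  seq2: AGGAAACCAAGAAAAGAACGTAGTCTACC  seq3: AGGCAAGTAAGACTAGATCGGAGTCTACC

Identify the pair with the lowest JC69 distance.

seq1–seq2: 7/29 differ, p = 0.241, d = 0.291.
seq1–seq3: 4/29 differ, p = 0.138, d = 0.152.
seq2–seq3: 7/29 differ, p = 0.241, d = 0.291.
The smallest distance is between seq1 and seq3.

seq1 and seq3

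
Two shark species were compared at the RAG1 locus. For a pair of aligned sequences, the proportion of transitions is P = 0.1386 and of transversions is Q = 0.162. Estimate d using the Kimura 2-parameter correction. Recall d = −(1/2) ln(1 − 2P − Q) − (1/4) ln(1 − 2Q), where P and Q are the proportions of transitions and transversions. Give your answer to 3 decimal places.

Under the Kimura two-parameter model, d = −½ ln(1 − 2P − Q) − ¼ ln(1 − 2Q).
1 − 2P − Q = 0.5608, giving −½ ln(0.5608) = 0.289195.
1 − 2Q = 0.676, giving −¼ ln(0.676) = 0.097891.
d = 0.289195 + 0.097891 = 0.387086.

0.387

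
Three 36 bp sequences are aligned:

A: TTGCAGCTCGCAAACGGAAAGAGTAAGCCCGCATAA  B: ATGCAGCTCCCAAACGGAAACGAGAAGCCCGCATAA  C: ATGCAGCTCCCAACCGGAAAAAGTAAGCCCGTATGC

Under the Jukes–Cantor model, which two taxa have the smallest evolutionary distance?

A–B: 6/36 differ, p = 0.167, d = 0.188.
A–C: 7/36 differ, p = 0.194, d = 0.225.
B–C: 8/36 differ, p = 0.222, d = 0.264.
The smallest distance is between A and B.

A and B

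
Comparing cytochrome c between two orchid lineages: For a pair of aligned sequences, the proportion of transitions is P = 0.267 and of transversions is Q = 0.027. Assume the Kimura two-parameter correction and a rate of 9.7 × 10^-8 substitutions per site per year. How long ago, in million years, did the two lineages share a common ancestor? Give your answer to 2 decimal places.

2.19

Under the Kimura two-parameter model, d = −½ ln(1 − 2P − Q) − ¼ ln(1 − 2Q).
1 − 2P − Q = 0.439, giving −½ ln(0.439) = 0.411628.
1 − 2Q = 0.946, giving −¼ ln(0.946) = 0.013878.
d = 0.411628 + 0.013878 = 0.425506.
Under a molecular clock d = 2μt, so t = d/(2μ) = 0.425506 / (2 × 9.7 × 10^-8) = 2.19 million years.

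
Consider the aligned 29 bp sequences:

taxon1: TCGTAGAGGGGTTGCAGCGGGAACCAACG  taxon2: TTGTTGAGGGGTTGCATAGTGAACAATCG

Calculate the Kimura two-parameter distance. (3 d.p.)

Of 29 sites, 1 differences are transitions and 6 are transversions, so P = 1/29 ≈ 0.034483 and Q = 6/29 ≈ 0.206897.
Under the Kimura two-parameter model, d = −½ ln(1 − 2P − Q) − ¼ ln(1 − 2Q).
1 − 2P − Q = 0.724137, giving −½ ln(0.724137) = 0.161387.
1 − 2Q = 0.586206, giving −¼ ln(0.586206) = 0.133521.
d = 0.161387 + 0.133521 = 0.294908.

0.295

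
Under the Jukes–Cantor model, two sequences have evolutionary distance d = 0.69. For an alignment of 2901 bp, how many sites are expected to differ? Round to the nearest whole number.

Invert JC69: p = (3/4)(1 − e^(−4d/3)) = 0.75 × (1 − e^(-0.92)) = 0.75 × (1 − 0.398519) = 0.451111.
Expected differing sites = pL ≈ 0.451111 × 2901 = 1308.673011 ≈ 1309.

1309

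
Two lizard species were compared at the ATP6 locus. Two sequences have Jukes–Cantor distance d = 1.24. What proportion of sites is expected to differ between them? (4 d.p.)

p = (3/4)(1 − e^(−4d/3)) = 0.75 × (1 − e^(-1.653333)) = 0.75 × (1 − 0.191411) = 0.606442.

0.6064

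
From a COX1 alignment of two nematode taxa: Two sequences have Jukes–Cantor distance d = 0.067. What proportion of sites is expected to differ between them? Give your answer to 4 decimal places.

p = (3/4)(1 − e^(−4d/3)) = 0.75 × (1 − e^(-0.089333)) = 0.75 × (1 − 0.914541) = 0.064094.

0.0641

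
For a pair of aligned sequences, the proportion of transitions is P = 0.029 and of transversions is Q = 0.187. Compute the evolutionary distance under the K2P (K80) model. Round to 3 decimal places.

Under the Kimura two-parameter model, d = −½ ln(1 − 2P − Q) − ¼ ln(1 − 2Q).
1 − 2P − Q = 0.755, giving −½ ln(0.755) = 0.140519.
1 − 2Q = 0.626, giving −¼ ln(0.626) = 0.117101.
d = 0.140519 + 0.117101 = 0.257620.

0.258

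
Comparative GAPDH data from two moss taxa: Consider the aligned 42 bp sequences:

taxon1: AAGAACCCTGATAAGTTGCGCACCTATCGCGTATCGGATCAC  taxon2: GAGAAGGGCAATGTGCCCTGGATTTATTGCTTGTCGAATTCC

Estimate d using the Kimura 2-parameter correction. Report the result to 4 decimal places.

Of 42 sites, 13 differences are transitions and 8 are transversions, so P = 13/42 ≈ 0.309524 and Q = 8/42 ≈ 0.190476.
Under the Kimura two-parameter model, d = −½ ln(1 − 2P − Q) − ¼ ln(1 − 2Q).
1 − 2P − Q = 0.190476, giving −½ ln(0.190476) = 0.829115.
1 − 2Q = 0.619048, giving −¼ ln(0.619048) = 0.119893.
d = 0.829115 + 0.119893 = 0.949008.

0.9490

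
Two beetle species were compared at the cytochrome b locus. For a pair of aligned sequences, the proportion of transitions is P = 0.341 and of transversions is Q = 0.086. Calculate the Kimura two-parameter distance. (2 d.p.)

Under the Kimura two-parameter model, d = −½ ln(1 − 2P − Q) − ¼ ln(1 − 2Q).
1 − 2P − Q = 0.232, giving −½ ln(0.232) = 0.730509.
1 − 2Q = 0.828, giving −¼ ln(0.828) = 0.047186.
d = 0.730509 + 0.047186 = 0.777695.

0.78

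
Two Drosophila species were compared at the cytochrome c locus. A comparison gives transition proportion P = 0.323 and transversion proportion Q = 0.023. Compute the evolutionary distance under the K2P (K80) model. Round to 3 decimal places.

Under the Kimura two-parameter model, d = −½ ln(1 − 2P − Q) − ¼ ln(1 − 2Q).
1 − 2P − Q = 0.331, giving −½ ln(0.331) = 0.552818.
1 − 2Q = 0.954, giving −¼ ln(0.954) = 0.011773.
d = 0.552818 + 0.011773 = 0.564591.

0.565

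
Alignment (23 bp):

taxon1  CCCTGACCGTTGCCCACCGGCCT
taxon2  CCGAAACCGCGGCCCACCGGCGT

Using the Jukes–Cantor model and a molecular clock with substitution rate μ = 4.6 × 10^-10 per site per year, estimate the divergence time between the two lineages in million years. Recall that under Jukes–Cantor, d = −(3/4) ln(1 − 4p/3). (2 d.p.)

The sequences differ at 6 of 23 sites (3, 4, 5, 10, 11, 22), so p = 6/23 ≈ 0.26087.
d = −(3/4) ln(1 − 4p/3) = −0.75 ln(1 − 0.347827) = −0.75 ln(0.652173)
  = −0.75 × (-0.427445) = 0.320584 substitutions/site.
Under a molecular clock d = 2μt, so t = d/(2μ) = 0.320584 / (2 × 4.6 × 10^-10) = 348.46 million years.

348.46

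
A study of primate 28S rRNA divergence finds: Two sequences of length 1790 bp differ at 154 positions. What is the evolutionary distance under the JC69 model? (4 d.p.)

0.0914

p = 154/1790 ≈ 0.086034.
d = −(3/4) ln(1 − 4p/3) = −0.75 ln(1 − 0.114712) = −0.75 ln(0.885288)
  = −0.75 × (-0.121842) = 0.091382 substitutions/site.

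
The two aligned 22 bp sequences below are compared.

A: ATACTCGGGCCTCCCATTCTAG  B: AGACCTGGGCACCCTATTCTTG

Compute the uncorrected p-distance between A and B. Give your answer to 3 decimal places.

The sequences differ at 7 of 22 positions (sites 2, 5, 6, 11, 12, 15, 21).
p = 7/22 = 0.318181… ≈ 0.318 (to 3 d.p.).

0.318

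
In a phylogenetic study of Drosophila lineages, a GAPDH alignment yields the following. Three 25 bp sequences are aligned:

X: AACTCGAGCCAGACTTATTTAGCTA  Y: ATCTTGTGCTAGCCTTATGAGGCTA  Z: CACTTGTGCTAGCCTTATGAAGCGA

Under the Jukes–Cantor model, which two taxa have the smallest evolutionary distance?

Y and Z

X–Y: 8/25 differ, p = 0.320, d = 0.417.
X–Z: 8/25 differ, p = 0.320, d = 0.417.
Y–Z: 4/25 differ, p = 0.160, d = 0.180.
The smallest distance is between Y and Z.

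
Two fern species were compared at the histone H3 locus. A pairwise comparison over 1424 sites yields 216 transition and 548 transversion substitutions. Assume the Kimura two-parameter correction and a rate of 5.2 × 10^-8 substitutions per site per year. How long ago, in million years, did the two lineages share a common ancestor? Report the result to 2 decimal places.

P = 216/1424 ≈ 0.151685 and Q = 548/1424 ≈ 0.384831.
Under the Kimura two-parameter model, d = −½ ln(1 − 2P − Q) − ¼ ln(1 − 2Q).
1 − 2P − Q = 0.311799, giving −½ ln(0.311799) = 0.582698.
1 − 2Q = 0.230338, giving −¼ ln(0.230338) = 0.367052.
d = 0.582698 + 0.367052 = 0.949750.
Under a molecular clock d = 2μt, so t = d/(2μ) = 0.949750 / (2 × 5.2 × 10^-8) = 9.13 million years.

9.13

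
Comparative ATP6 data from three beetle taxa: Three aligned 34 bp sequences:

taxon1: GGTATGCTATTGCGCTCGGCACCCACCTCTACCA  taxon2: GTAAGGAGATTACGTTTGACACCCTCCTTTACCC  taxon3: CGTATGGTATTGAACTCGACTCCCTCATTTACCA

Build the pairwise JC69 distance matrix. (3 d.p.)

taxon1–taxon2: 12/34 sites differ → p ≈ 0.352941, d = −0.75 ln(1 − 0.470588) = 0.476991 ≈ 0.477.
taxon1–taxon3: 9/34 sites differ → p ≈ 0.264706, d = −0.75 ln(1 − 0.352941) = 0.326488 ≈ 0.326.
taxon2–taxon3: 14/34 sites differ → p ≈ 0.411765, d = −0.75 ln(1 − 0.54902) = 0.597249 ≈ 0.597.

d(taxon1,taxon2) = 0.477, d(taxon1,taxon3) = 0.326, d(taxon2,taxon3) = 0.597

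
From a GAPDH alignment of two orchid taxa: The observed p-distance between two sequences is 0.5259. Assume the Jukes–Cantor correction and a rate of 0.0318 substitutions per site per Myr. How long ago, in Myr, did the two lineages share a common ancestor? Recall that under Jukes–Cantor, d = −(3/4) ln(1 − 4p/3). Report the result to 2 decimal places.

d = −(3/4) ln(1 − 4p/3) = −0.75 ln(1 − 0.7012) = −0.75 ln(0.2988)
  = −0.75 × (-1.207981) = 0.905986 substitutions/site.
Under a molecular clock d = 2μt, so t = d/(2μ) = 0.905986 / (2 × 0.0318) = 14.25 Myr.

14.25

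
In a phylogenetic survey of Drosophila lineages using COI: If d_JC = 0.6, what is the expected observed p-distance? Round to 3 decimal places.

p = (3/4)(1 − e^(−4d/3)) = 0.75 × (1 − e^(-0.8)) = 0.75 × (1 − 0.449329) = 0.413003.

0.413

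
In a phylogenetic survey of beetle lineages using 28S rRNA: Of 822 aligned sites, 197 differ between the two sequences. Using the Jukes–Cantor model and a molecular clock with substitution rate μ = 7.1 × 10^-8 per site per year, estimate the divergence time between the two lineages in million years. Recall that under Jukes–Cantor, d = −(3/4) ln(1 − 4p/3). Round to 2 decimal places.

p = 197/822 ≈ 0.239659.
d = −(3/4) ln(1 − 4p/3) = −0.75 ln(1 − 0.319545) = −0.75 ln(0.680455)
  = −0.75 × (-0.384994) = 0.288746 substitutions/site.
Under a molecular clock d = 2μt, so t = d/(2μ) = 0.288746 / (2 × 7.1 × 10^-8) = 2.03 million years.

2.03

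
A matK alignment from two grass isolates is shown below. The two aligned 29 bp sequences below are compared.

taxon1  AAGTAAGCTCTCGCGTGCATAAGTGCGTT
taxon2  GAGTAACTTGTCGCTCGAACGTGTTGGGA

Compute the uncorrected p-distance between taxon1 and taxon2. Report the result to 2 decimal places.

The sequences differ at 14 of 29 positions.
p = 14/29 = 0.482758… ≈ 0.48 (to 2 d.p.).

0.48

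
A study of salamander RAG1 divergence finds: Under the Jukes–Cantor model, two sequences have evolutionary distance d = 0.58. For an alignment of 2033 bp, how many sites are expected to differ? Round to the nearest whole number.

821

Invert JC69: p = (3/4)(1 − e^(−4d/3)) = 0.75 × (1 − e^(-0.773333)) = 0.75 × (1 − 0.461472) = 0.403896.
Expected differing sites = pL ≈ 0.403896 × 2033 = 821.120568 ≈ 821.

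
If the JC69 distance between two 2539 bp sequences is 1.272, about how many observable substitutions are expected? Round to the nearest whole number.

1555

Invert JC69: p = (3/4)(1 − e^(−4d/3)) = 0.75 × (1 − e^(-1.696)) = 0.75 × (1 − 0.183416) = 0.612438.
Expected differing sites = pL ≈ 0.612438 × 2539 = 1554.980082 ≈ 1555.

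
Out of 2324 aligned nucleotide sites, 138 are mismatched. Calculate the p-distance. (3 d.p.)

p = 138/2324 = 0.059380… ≈ 0.059 (to 3 d.p.).

0.059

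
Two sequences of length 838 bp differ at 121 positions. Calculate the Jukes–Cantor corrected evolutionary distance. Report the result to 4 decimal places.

0.1604

p = 121/838 ≈ 0.144391.
d = −(3/4) ln(1 − 4p/3) = −0.75 ln(1 − 0.192521) = −0.75 ln(0.807479)
  = −0.75 × (-0.213838) = 0.160379 substitutions/site.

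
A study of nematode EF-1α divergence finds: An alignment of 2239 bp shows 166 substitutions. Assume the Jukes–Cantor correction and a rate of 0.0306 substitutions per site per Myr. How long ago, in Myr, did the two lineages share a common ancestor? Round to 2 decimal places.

p = 166/2239 ≈ 0.07414.
d = −(3/4) ln(1 − 4p/3) = −0.75 ln(1 − 0.098853) = −0.75 ln(0.901147)
  = −0.75 × (-0.104087) = 0.078065 substitutions/site.
Under a molecular clock d = 2μt, so t = d/(2μ) = 0.078065 / (2 × 0.0306) = 1.28 Myr.

1.28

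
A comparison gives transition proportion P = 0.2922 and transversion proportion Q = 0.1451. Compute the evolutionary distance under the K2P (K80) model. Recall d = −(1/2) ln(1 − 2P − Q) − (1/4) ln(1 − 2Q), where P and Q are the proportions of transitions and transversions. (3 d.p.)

0.739

Under the Kimura two-parameter model, d = −½ ln(1 − 2P − Q) − ¼ ln(1 − 2Q).
1 − 2P − Q = 0.2705, giving −½ ln(0.2705) = 0.653742.
1 − 2Q = 0.7098, giving −¼ ln(0.7098) = 0.085693.
d = 0.653742 + 0.085693 = 0.739435.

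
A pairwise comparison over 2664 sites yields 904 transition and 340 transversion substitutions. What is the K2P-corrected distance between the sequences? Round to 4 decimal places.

P = 904/2664 ≈ 0.339339 and Q = 340/2664 ≈ 0.127628.
Under the Kimura two-parameter model, d = −½ ln(1 − 2P − Q) − ¼ ln(1 − 2Q).
1 − 2P − Q = 0.193694, giving −½ ln(0.193694) = 0.820738.
1 − 2Q = 0.744744, giving −¼ ln(0.744744) = 0.073679.
d = 0.820738 + 0.073679 = 0.894417.

0.8944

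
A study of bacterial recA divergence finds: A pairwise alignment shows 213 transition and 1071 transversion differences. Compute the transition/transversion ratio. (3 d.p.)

0.199

R = 213/1071 = 0.198879… ≈ 0.199 (to 3 d.p.).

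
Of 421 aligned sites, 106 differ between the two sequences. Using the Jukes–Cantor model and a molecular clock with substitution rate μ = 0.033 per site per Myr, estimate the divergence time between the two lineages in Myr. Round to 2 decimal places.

4.65

p = 106/421 ≈ 0.251781.
d = −(3/4) ln(1 − 4p/3) = −0.75 ln(1 − 0.335708) = −0.75 ln(0.664292)
  = −0.75 × (-0.409033) = 0.306775 substitutions/site.
Under a molecular clock d = 2μt, so t = d/(2μ) = 0.306775 / (2 × 0.033) = 4.65 Myr.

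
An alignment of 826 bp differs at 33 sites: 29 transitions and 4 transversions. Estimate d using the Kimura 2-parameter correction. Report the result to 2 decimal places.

0.04

P = 29/826 ≈ 0.035109 and Q = 4/826 ≈ 0.004843.
Under the Kimura two-parameter model, d = −½ ln(1 − 2P − Q) − ¼ ln(1 − 2Q).
1 − 2P − Q = 0.924939, giving −½ ln(0.924939) = 0.039014.
1 − 2Q = 0.990314, giving −¼ ln(0.990314) = 0.002433.
d = 0.039014 + 0.002433 = 0.041447.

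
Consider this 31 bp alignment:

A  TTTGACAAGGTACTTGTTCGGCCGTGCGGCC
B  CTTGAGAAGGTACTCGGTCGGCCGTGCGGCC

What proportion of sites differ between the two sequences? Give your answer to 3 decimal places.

The sequences differ at 4 of 31 positions (sites 1, 6, 15, 17).
p = 4/31 = 0.129032… ≈ 0.129 (to 3 d.p.).

0.129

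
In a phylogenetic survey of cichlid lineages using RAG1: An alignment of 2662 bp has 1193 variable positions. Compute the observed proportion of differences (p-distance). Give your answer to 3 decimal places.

0.448

p = 1193/2662 = 0.448159… ≈ 0.448 (to 3 d.p.).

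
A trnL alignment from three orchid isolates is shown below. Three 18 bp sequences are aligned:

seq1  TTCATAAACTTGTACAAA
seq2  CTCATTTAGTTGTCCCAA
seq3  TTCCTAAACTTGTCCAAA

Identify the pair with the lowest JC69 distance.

seq1–seq2: 6/18 differ, p = 0.333, d = 0.441.
seq1–seq3: 2/18 differ, p = 0.111, d = 0.120.
seq2–seq3: 6/18 differ, p = 0.333, d = 0.441.
The smallest distance is between seq1 and seq3.

seq1 and seq3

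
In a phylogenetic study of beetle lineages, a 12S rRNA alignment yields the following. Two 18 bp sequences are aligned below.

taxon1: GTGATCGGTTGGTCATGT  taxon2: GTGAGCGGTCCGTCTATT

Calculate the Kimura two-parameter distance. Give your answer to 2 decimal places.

0.45

Of 18 sites, 1 differences are transitions and 5 are transversions, so P = 1/18 ≈ 0.055556 and Q = 5/18 ≈ 0.277778.
Under the Kimura two-parameter model, d = −½ ln(1 − 2P − Q) − ¼ ln(1 − 2Q).
1 − 2P − Q = 0.61111, giving −½ ln(0.61111) = 0.246239.
1 − 2Q = 0.444444, giving −¼ ln(0.444444) = 0.202733.
d = 0.246239 + 0.202733 = 0.448972.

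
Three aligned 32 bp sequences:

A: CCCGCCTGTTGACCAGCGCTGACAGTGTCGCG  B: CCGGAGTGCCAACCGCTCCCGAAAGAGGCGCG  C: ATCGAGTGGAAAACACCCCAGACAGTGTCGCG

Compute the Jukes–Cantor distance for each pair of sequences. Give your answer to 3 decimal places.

A–B: 14/32 sites differ → p = 0.4375, d = −0.75 ln(1 − 0.583333) = 0.656601 ≈ 0.657.
A–C: 11/32 sites differ → p = 0.34375, d = −0.75 ln(1 − 0.458333) = 0.459828 ≈ 0.460.
B–C: 12/32 sites differ → p = 0.375, d = −0.75 ln(1 − 0.5) = 0.519860 ≈ 0.520.

d(A,B) = 0.657, d(A,C) = 0.460, d(B,C) = 0.520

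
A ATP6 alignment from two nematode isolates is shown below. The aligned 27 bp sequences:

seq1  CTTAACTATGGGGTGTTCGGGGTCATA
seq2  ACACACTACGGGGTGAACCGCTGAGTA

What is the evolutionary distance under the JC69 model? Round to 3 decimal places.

0.770

The sequences differ at 13 of 27 sites, so p = 13/27 ≈ 0.481481.
d = −(3/4) ln(1 − 4p/3) = −0.75 ln(1 − 0.641975) = −0.75 ln(0.358025)
  = −0.75 × (-1.027152) = 0.770364 substitutions/site.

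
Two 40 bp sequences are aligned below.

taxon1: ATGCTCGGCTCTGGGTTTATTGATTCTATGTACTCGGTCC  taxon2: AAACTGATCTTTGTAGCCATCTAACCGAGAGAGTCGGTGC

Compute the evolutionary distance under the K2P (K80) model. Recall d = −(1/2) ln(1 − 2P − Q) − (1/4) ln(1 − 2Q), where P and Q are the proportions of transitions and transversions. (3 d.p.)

0.922

Of 40 sites, 9 differences are transitions and 12 are transversions, so P = 9/40 = 0.225 and Q = 12/40 = 0.3.
Under the Kimura two-parameter model, d = −½ ln(1 − 2P − Q) − ¼ ln(1 − 2Q).
1 − 2P − Q = 0.25, giving −½ ln(0.25) = 0.693147.
1 − 2Q = 0.4, giving −¼ ln(0.4) = 0.229073.
d = 0.693147 + 0.229073 = 0.922220.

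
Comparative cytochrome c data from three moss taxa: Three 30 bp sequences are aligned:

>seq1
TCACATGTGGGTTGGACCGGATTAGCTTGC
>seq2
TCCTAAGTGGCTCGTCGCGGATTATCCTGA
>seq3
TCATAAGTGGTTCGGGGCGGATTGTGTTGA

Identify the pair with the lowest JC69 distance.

seq2 and seq3

seq1–seq2: 11/30 differ, p = 0.367, d = 0.503.
seq1–seq3: 10/30 differ, p = 0.333, d = 0.441.
seq2–seq3: 7/30 differ, p = 0.233, d = 0.280.
The smallest distance is between seq2 and seq3.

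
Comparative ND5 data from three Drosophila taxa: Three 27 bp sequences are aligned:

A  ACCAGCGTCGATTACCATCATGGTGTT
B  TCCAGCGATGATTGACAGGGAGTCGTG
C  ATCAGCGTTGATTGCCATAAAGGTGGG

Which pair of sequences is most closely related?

A–B: 12/27 differ, p = 0.444, d = 0.673.
A–C: 7/27 differ, p = 0.259, d = 0.318.
B–C: 10/27 differ, p = 0.370, d = 0.511.
The smallest distance is between A and C.

A and C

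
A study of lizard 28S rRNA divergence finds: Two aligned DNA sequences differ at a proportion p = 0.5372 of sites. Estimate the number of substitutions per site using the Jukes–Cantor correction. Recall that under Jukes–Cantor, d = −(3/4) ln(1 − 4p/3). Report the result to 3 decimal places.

0.945

d = −(3/4) ln(1 − 4p/3) = −0.75 ln(1 − 0.716267) = −0.75 ln(0.283733)
  = −0.75 × (-1.259722) = 0.944792 substitutions/site.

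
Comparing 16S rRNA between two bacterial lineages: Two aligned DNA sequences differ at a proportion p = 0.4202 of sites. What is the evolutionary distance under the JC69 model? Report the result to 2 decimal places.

0.62

d = −(3/4) ln(1 − 4p/3) = −0.75 ln(1 − 0.560267) = −0.75 ln(0.439733)
  = −0.75 × (-0.821588) = 0.616191 substitutions/site.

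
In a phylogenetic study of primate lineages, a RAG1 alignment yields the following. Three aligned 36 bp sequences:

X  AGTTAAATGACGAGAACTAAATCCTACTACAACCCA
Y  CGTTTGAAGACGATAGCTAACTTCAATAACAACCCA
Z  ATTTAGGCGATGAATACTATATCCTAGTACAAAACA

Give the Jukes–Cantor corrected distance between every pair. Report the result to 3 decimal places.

d(X,Y) = 0.392, d(X,Z) = 0.392, d(Y,Z) = 0.745

X–Y: 11/36 sites differ → p ≈ 0.305556, d = −0.75 ln(1 − 0.407408) = 0.392437 ≈ 0.392.
X–Z: 11/36 sites differ → p ≈ 0.305556, d = −0.75 ln(1 − 0.407408) = 0.392437 ≈ 0.392.
Y–Z: 17/36 sites differ → p ≈ 0.472222, d = −0.75 ln(1 − 0.629629) = 0.744938 ≈ 0.745.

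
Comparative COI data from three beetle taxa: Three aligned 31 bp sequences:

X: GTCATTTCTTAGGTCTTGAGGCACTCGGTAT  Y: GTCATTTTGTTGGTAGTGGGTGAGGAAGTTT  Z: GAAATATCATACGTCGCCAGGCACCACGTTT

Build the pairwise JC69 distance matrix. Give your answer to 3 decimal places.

X–Y: 13/31 sites differ → p ≈ 0.419355, d = −0.75 ln(1 − 0.55914) = 0.614271 ≈ 0.614.
X–Z: 12/31 sites differ → p ≈ 0.387097, d = −0.75 ln(1 − 0.516129) = 0.544453 ≈ 0.544.
Y–Z: 16/31 sites differ → p ≈ 0.516129, d = −0.75 ln(1 − 0.688172) = 0.873978 ≈ 0.874.

d(X,Y) = 0.614, d(X,Z) = 0.544, d(Y,Z) = 0.874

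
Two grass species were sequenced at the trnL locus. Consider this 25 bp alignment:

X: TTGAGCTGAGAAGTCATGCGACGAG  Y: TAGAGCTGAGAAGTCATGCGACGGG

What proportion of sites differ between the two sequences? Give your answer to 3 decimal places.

0.080

The sequences differ at 2 of 25 positions (sites 2, 24).
p = 2/25 = 0.080.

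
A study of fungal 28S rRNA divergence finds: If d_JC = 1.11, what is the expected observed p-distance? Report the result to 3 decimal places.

p = (3/4)(1 − e^(−4d/3)) = 0.75 × (1 − e^(-1.48)) = 0.75 × (1 − 0.227638) = 0.579272.

0.579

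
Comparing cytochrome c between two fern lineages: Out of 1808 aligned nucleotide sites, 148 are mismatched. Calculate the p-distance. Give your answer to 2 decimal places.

p = 148/1808 = 0.081858… ≈ 0.08 (to 2 d.p.).

0.08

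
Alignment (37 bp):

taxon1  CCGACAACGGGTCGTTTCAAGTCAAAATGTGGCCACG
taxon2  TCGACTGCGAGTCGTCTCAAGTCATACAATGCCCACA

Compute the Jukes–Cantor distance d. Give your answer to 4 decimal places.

The sequences differ at 11 of 37 sites, so p = 11/37 ≈ 0.297297.
d = −(3/4) ln(1 − 4p/3) = −0.75 ln(1 − 0.396396) = −0.75 ln(0.603604)
  = −0.75 × (-0.504837) = 0.378628 substitutions/site.

0.3786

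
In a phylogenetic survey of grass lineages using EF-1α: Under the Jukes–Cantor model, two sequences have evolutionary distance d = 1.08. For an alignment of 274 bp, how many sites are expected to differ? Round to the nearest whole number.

157

Invert JC69: p = (3/4)(1 − e^(−4d/3)) = 0.75 × (1 − e^(-1.44)) = 0.75 × (1 − 0.236928) = 0.572304.
Expected differing sites = pL ≈ 0.572304 × 274 = 156.811296 ≈ 157.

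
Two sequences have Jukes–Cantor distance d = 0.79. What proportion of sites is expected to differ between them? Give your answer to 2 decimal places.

p = (3/4)(1 − e^(−4d/3)) = 0.75 × (1 − e^(-1.053333)) = 0.75 × (1 − 0.348773) = 0.488420.

0.49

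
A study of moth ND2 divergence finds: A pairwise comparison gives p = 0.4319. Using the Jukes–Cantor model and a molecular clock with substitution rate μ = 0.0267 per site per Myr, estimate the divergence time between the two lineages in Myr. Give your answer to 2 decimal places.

12.05

d = −(3/4) ln(1 − 4p/3) = −0.75 ln(1 − 0.575867) = −0.75 ln(0.424133)
  = −0.75 × (-0.857708) = 0.643281 substitutions/site.
Under a molecular clock d = 2μt, so t = d/(2μ) = 0.643281 / (2 × 0.0267) = 12.05 Myr.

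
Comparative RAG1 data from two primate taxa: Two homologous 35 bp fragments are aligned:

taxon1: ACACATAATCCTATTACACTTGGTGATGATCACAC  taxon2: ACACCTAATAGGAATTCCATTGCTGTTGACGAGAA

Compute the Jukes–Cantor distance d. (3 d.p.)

0.572

The sequences differ at 14 of 35 sites, so p = 14/35 = 0.4.
d = −(3/4) ln(1 − 4p/3) = −0.75 ln(1 − 0.533333) = −0.75 ln(0.466667)
  = −0.75 × (-0.762139) = 0.571604 substitutions/site.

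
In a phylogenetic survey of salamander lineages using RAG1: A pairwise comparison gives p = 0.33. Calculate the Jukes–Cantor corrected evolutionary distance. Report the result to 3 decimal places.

d = −(3/4) ln(1 − 4p/3) = −0.75 ln(1 − 0.44) = −0.75 ln(0.56)
  = −0.75 × (-0.579818) = 0.434864 substitutions/site.

0.435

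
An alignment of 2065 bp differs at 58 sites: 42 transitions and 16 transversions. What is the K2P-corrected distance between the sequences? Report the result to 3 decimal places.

0.029

P = 42/2065 ≈ 0.020339 and Q = 16/2065 ≈ 0.007748.
Under the Kimura two-parameter model, d = −½ ln(1 − 2P − Q) − ¼ ln(1 − 2Q).
1 − 2P − Q = 0.951574, giving −½ ln(0.951574) = 0.024819.
1 − 2Q = 0.984504, giving −¼ ln(0.984504) = 0.003904.
d = 0.024819 + 0.003904 = 0.028723.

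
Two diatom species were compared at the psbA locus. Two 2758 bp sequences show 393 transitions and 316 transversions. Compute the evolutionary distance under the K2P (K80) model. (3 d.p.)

P = 393/2758 ≈ 0.142495 and Q = 316/2758 ≈ 0.114576.
Under the Kimura two-parameter model, d = −½ ln(1 − 2P − Q) − ¼ ln(1 − 2Q).
1 − 2P − Q = 0.600434, giving −½ ln(0.600434) = 0.255051.
1 − 2Q = 0.770848, giving −¼ ln(0.770848) = 0.065066.
d = 0.255051 + 0.065066 = 0.320117.

0.320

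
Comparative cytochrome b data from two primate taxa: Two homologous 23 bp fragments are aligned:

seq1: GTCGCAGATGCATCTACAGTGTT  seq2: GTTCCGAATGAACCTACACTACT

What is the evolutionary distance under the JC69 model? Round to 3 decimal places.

The sequences differ at 9 of 23 sites (3, 4, 6, 7, 11, 13, 19, 21, 22), so p = 9/23 ≈ 0.391304.
d = −(3/4) ln(1 − 4p/3) = −0.75 ln(1 − 0.521739) = −0.75 ln(0.478261)
  = −0.75 × (-0.737599) = 0.553199 substitutions/site.

0.553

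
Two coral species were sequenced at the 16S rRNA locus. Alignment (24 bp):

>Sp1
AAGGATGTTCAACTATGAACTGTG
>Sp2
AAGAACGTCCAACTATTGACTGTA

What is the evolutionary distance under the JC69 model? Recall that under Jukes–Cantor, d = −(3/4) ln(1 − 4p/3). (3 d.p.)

The sequences differ at 6 of 24 sites (4, 6, 9, 17, 18, 24), so p = 6/24 = 0.25.
d = −(3/4) ln(1 − 4p/3) = −0.75 ln(1 − 0.333333) = −0.75 ln(0.666667)
  = −0.75 × (-0.405465) = 0.304099 substitutions/site.

0.304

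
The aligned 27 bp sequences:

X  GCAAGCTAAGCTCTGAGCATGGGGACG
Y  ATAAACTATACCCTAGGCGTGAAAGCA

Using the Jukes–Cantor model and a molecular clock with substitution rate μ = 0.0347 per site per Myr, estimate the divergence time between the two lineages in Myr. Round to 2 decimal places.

12.70

The sequences differ at 14 of 27 sites, so p = 14/27 ≈ 0.518519.
d = −(3/4) ln(1 − 4p/3) = −0.75 ln(1 − 0.691359) = −0.75 ln(0.308641)
  = −0.75 × (-1.175576) = 0.881682 substitutions/site.
Under a molecular clock d = 2μt, so t = d/(2μ) = 0.881682 / (2 × 0.0347) = 12.70 Myr.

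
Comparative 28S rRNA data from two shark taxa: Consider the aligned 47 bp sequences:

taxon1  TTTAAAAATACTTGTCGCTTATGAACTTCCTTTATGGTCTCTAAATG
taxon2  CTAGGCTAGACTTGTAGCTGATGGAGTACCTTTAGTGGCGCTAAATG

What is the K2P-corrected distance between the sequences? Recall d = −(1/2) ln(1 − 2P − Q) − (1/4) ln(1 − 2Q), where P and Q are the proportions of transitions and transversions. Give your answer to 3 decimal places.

Of 47 sites, 4 differences are transitions and 12 are transversions, so P = 4/47 ≈ 0.085106 and Q = 12/47 ≈ 0.255319.
Under the Kimura two-parameter model, d = −½ ln(1 − 2P − Q) − ¼ ln(1 − 2Q).
1 − 2P − Q = 0.574469, giving −½ ln(0.574469) = 0.277155.
1 − 2Q = 0.489362, giving −¼ ln(0.489362) = 0.178663.
d = 0.277155 + 0.178663 = 0.455818.

0.456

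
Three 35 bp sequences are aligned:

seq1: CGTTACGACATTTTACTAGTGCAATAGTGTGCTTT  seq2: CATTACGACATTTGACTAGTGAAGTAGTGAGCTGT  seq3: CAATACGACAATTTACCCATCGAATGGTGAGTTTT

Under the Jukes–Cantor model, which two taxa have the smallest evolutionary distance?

seq1 and seq2

seq1–seq2: 6/35 differ, p = 0.171, d = 0.195.
seq1–seq3: 11/35 differ, p = 0.314, d = 0.407.
seq2–seq3: 12/35 differ, p = 0.343, d = 0.458.
The smallest distance is between seq1 and seq2.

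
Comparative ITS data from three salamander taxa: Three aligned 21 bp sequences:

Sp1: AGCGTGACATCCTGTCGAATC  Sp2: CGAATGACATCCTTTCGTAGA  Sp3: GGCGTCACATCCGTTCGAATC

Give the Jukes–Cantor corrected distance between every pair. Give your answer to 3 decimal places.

Sp1–Sp2: 7/21 sites differ → p ≈ 0.333333, d = −0.75 ln(1 − 0.444444) = 0.440839 ≈ 0.441.
Sp1–Sp3: 4/21 sites differ → p ≈ 0.190476, d = −0.75 ln(1 − 0.253968) = 0.219740 ≈ 0.220.
Sp2–Sp3: 8/21 sites differ → p ≈ 0.380952, d = −0.75 ln(1 − 0.507936) = 0.531860 ≈ 0.532.

d(Sp1,Sp2) = 0.441, d(Sp1,Sp3) = 0.220, d(Sp2,Sp3) = 0.532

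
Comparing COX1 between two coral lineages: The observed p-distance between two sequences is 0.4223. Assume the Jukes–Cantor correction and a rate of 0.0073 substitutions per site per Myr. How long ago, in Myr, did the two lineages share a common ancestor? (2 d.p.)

42.53

d = −(3/4) ln(1 − 4p/3) = −0.75 ln(1 − 0.563067) = −0.75 ln(0.436933)
  = −0.75 × (-0.827975) = 0.620981 substitutions/site.
Under a molecular clock d = 2μt, so t = d/(2μ) = 0.620981 / (2 × 0.0073) = 42.53 Myr.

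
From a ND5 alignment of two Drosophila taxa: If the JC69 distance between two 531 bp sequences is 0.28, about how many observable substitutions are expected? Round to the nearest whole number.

Invert JC69: p = (3/4)(1 − e^(−4d/3)) = 0.75 × (1 − e^(-0.373333)) = 0.75 × (1 − 0.688436) = 0.233673.
Expected differing sites = pL ≈ 0.233673 × 531 = 124.080363 ≈ 124.

124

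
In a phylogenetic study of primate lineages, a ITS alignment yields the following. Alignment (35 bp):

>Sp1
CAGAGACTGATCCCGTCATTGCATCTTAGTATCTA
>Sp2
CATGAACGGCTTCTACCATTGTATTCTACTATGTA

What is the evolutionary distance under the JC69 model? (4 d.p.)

0.5716

The sequences differ at 14 of 35 sites, so p = 14/35 = 0.4.
d = −(3/4) ln(1 − 4p/3) = −0.75 ln(1 − 0.533333) = −0.75 ln(0.466667)
  = −0.75 × (-0.762139) = 0.571604 substitutions/site.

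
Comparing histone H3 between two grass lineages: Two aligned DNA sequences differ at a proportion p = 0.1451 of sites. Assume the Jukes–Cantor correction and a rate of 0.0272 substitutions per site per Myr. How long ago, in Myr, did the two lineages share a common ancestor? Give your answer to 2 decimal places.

d = −(3/4) ln(1 − 4p/3) = −0.75 ln(1 − 0.193467) = −0.75 ln(0.806533)
  = −0.75 × (-0.215010) = 0.161258 substitutions/site.
Under a molecular clock d = 2μt, so t = d/(2μ) = 0.161258 / (2 × 0.0272) = 2.96 Myr.

2.96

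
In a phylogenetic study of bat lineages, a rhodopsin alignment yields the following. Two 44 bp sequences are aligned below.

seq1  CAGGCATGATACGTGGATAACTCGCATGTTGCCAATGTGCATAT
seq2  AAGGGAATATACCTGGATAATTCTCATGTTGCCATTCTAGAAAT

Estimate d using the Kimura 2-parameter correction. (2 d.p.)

Of 44 sites, 2 differences are transitions and 10 are transversions, so P = 2/44 ≈ 0.045455 and Q = 10/44 ≈ 0.227273.
Under the Kimura two-parameter model, d = −½ ln(1 − 2P − Q) − ¼ ln(1 − 2Q).
1 − 2P − Q = 0.681817, giving −½ ln(0.681817) = 0.191497.
1 − 2Q = 0.545454, giving −¼ ln(0.545454) = 0.151534.
d = 0.191497 + 0.151534 = 0.343031.

0.34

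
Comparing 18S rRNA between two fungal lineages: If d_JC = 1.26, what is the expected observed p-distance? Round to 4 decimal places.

p = (3/4)(1 − e^(−4d/3)) = 0.75 × (1 − e^(-1.68)) = 0.75 × (1 − 0.186374) = 0.610220.

0.6102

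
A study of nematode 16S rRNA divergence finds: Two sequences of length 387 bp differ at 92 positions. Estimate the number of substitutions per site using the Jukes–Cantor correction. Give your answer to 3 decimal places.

p = 92/387 ≈ 0.237726.
d = −(3/4) ln(1 − 4p/3) = −0.75 ln(1 − 0.316968) = −0.75 ln(0.683032)
  = −0.75 × (-0.381214) = 0.285911 substitutions/site.

0.286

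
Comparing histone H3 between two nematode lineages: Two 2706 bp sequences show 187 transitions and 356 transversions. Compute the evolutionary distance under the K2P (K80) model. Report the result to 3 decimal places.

0.234

P = 187/2706 ≈ 0.069106 and Q = 356/2706 ≈ 0.131559.
Under the Kimura two-parameter model, d = −½ ln(1 − 2P − Q) − ¼ ln(1 − 2Q).
1 − 2P − Q = 0.730229, giving −½ ln(0.730229) = 0.157199.
1 − 2Q = 0.736882, giving −¼ ln(0.736882) = 0.076332.
d = 0.157199 + 0.076332 = 0.233531.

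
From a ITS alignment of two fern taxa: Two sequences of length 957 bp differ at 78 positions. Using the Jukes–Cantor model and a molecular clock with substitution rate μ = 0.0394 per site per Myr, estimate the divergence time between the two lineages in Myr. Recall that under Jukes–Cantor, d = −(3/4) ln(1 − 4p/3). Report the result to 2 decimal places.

1.09

p = 78/957 ≈ 0.081505.
d = −(3/4) ln(1 − 4p/3) = −0.75 ln(1 − 0.108673) = −0.75 ln(0.891327)
  = −0.75 × (-0.115044) = 0.086283 substitutions/site.
Under a molecular clock d = 2μt, so t = d/(2μ) = 0.086283 / (2 × 0.0394) = 1.09 Myr.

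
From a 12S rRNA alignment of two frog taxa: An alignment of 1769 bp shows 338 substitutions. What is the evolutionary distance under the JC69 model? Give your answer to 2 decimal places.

p = 338/1769 ≈ 0.191068.
d = −(3/4) ln(1 − 4p/3) = −0.75 ln(1 − 0.254757) = −0.75 ln(0.745243)
  = −0.75 × (-0.294045) = 0.220534 substitutions/site.

0.22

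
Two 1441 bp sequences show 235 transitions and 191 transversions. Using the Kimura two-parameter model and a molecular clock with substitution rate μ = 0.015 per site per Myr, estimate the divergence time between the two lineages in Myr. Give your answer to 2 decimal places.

P = 235/1441 ≈ 0.163081 and Q = 191/1441 ≈ 0.132547.
Under the Kimura two-parameter model, d = −½ ln(1 − 2P − Q) − ¼ ln(1 − 2Q).
1 − 2P − Q = 0.541291, giving −½ ln(0.541291) = 0.306899.
1 − 2Q = 0.734906, giving −¼ ln(0.734906) = 0.077003.
d = 0.306899 + 0.077003 = 0.383902.
Under a molecular clock d = 2μt, so t = d/(2μ) = 0.383902 / (2 × 0.015) = 12.80 Myr.

12.80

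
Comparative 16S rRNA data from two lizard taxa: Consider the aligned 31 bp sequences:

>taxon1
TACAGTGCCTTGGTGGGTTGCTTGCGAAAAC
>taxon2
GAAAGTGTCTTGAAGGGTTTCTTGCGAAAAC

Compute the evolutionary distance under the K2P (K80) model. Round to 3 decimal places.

Of 31 sites, 2 differences are transitions and 4 are transversions, so P = 2/31 ≈ 0.064516 and Q = 4/31 ≈ 0.129032.
Under the Kimura two-parameter model, d = −½ ln(1 − 2P − Q) − ¼ ln(1 − 2Q).
1 − 2P − Q = 0.741936, giving −½ ln(0.741936) = 0.149246.
1 − 2Q = 0.741936, giving −¼ ln(0.741936) = 0.074623.
d = 0.149246 + 0.074623 = 0.223869.

0.224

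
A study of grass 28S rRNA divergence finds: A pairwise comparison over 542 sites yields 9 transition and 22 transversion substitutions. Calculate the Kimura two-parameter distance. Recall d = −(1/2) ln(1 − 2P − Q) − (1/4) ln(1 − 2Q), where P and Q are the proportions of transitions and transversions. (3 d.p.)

0.059

P = 9/542 ≈ 0.016605 and Q = 22/542 ≈ 0.04059.
Under the Kimura two-parameter model, d = −½ ln(1 − 2P − Q) − ¼ ln(1 − 2Q).
1 − 2P − Q = 0.9262, giving −½ ln(0.9262) = 0.038333.
1 − 2Q = 0.91882, giving −¼ ln(0.91882) = 0.021166.
d = 0.038333 + 0.021166 = 0.059499.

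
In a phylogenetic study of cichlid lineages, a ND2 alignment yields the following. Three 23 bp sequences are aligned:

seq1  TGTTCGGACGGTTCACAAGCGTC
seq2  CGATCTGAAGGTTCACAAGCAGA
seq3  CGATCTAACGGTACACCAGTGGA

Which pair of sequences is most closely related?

seq2 and seq3

seq1–seq2: 7/23 differ, p = 0.304, d = 0.390.
seq1–seq3: 9/23 differ, p = 0.391, d = 0.553.
seq2–seq3: 6/23 differ, p = 0.261, d = 0.321.
The smallest distance is between seq2 and seq3.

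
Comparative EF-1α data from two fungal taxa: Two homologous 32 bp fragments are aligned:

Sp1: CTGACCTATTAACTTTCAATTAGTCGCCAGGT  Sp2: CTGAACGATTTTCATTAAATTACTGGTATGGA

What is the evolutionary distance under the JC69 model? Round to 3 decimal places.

The sequences differ at 12 of 32 sites, so p = 12/32 = 0.375.
d = −(3/4) ln(1 − 4p/3) = −0.75 ln(1 − 0.5) = −0.75 ln(0.5)
  = −0.75 × (-0.693147) = 0.519860 substitutions/site.

0.520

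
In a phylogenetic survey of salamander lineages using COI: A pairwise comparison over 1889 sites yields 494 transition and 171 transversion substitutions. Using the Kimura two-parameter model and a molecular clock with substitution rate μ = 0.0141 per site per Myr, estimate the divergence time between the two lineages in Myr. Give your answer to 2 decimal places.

18.63

P = 494/1889 ≈ 0.261514 and Q = 171/1889 ≈ 0.090524.
Under the Kimura two-parameter model, d = −½ ln(1 − 2P − Q) − ¼ ln(1 − 2Q).
1 − 2P − Q = 0.386448, giving −½ ln(0.386448) = 0.475379.
1 − 2Q = 0.818952, giving −¼ ln(0.818952) = 0.049932.
d = 0.475379 + 0.049932 = 0.525311.
Under a molecular clock d = 2μt, so t = d/(2μ) = 0.525311 / (2 × 0.0141) = 18.63 Myr.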